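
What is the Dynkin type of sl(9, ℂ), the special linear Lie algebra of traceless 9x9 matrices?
This is sl(9), which has dimension 9^2 - 1 = 80 and rank 9 - 1 = 8 (a Cartan subalgebra is the diagonal traceless matrices). In the classification of classical Lie algebras, the special linear algebra sl(n+1) has type A_n; here n = 8, so the Dynkin diagram is a chain of 8 nodes with single edges (A_8). Hence the type is A_8.

A_8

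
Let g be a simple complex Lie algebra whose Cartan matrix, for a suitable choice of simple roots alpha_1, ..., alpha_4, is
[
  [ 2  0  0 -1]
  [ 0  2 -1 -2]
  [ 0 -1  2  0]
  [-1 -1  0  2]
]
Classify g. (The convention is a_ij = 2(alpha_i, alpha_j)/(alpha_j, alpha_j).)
The matrix has rank 4 with 2's on the diagonal. Reading the off-diagonal entries as Dynkin edges (a single edge where a_ij = a_ji = -1; a double or triple edge where a_ij * a_ji = 2 or 3), the diagram is a chain of 4 nodes with a double edge between the middle two (F_4). One simple-root ordering that puts it in standard form is (alpha_3, alpha_2, alpha_4, alpha_1). So the algebra is type F_4.

type F_4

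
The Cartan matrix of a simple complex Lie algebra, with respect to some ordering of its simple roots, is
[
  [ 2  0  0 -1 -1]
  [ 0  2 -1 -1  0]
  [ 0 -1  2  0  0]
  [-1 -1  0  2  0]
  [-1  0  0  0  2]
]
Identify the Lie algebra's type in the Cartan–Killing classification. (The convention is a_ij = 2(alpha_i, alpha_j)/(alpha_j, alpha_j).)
A_5

The matrix has rank 5 with 2's on the diagonal. Reading the off-diagonal entries as Dynkin edges (a single edge where a_ij = a_ji = -1; a double or triple edge where a_ij * a_ji = 2 or 3), the diagram is a chain of 5 nodes with single edges (A_5). One simple-root ordering that puts it in standard form is (alpha_3, alpha_2, alpha_4, alpha_1, alpha_5). So the algebra is type A_5, i.e. sl(6).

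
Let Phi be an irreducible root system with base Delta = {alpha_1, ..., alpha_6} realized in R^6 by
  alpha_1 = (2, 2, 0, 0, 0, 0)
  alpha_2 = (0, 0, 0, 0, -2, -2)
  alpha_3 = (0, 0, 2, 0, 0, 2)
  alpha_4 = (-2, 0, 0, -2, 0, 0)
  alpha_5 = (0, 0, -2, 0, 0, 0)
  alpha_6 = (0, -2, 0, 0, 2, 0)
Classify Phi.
type B_6

Compute the Cartan integers a_ij = 2(alpha_i, alpha_j)/(alpha_j, alpha_j); the resulting 6x6 Cartan matrix is
[[2, 0, 0, -1, 0, -1], [0, 2, -1, 0, 0, -1], [0, -1, 2, 0, -2, 0], [-1, 0, 0, 2, 0, 0], [0, 0, -1, 0, 2, 0], [-1, -1, 0, 0, 0, 2]].
The roots have two lengths (squared-length ratio 2:1); the short ones are alpha_{5}. The associated Dynkin diagram is a chain of 6 nodes with a double edge at one end; the terminal node there is the unique short simple root (B_6), so the type is B_6 (the algebra so(13)).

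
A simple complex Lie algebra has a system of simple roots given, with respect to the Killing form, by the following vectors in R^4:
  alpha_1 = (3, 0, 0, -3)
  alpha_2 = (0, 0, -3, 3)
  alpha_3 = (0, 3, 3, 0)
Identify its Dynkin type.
Compute the Cartan integers a_ij = 2(alpha_i, alpha_j)/(alpha_j, alpha_j); the resulting 3x3 Cartan matrix is
[[2, -1, 0], [-1, 2, -1], [0, -1, 2]].
All simple roots have the same length, so the diagram is simply laced. The associated Dynkin diagram is a chain of 3 nodes with single edges (A_3), so the type is A_3 (the algebra sl(4)).

type A_3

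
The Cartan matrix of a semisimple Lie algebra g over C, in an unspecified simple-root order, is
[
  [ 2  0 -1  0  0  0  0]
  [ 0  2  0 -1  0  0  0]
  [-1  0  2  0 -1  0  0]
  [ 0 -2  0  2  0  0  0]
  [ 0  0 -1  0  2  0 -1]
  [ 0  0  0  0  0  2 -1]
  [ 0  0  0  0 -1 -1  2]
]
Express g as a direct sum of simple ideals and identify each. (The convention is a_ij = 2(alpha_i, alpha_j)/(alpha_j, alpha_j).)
type A_5 + type B_2

The diagram associated to this matrix has two connected components: the simple roots {alpha_1, alpha_3, alpha_5, alpha_6, alpha_7} form a chain of 5 nodes with single edges (A_5), and {alpha_2, alpha_4} form a chain of 2 nodes with a double edge at one end; the terminal node there is the unique short simple root (B_2). A semisimple Lie algebra decomposes uniquely as the direct sum of simple ideals, one per connected component of its Dynkin diagram, so g ≅ A_5 ⊕ B_2 (dimension 35 + 10 = 45).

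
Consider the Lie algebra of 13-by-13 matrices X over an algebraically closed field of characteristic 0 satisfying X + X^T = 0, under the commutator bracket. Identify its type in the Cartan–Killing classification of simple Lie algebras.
This is so(13) with 13 odd, which has dimension 13(13-1)/2 = 78 and rank (13-1)/2 = 6. In the classification of classical Lie algebras, the orthogonal algebra so(2n+1) in an odd number of variables has type B_n; here n = 6, so the Dynkin diagram is a chain of 6 nodes with a double edge at one end; the terminal node there is the unique short simple root (B_6). Hence the type is B_6.

B_6 (so(13))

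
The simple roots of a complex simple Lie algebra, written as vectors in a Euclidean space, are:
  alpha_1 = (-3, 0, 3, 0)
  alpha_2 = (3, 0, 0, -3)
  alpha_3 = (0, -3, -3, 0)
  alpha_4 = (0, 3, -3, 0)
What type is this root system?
D4

Compute the Cartan integers a_ij = 2(alpha_i, alpha_j)/(alpha_j, alpha_j); the resulting 4x4 Cartan matrix is
[[2, -1, -1, -1], [-1, 2, 0, 0], [-1, 0, 2, 0], [-1, 0, 0, 2]].
All simple roots have the same length, so the diagram is simply laced. The associated Dynkin diagram is a chain of 2 nodes with a fork of two nodes at one end (D_4), so the type is D_4 (the algebra so(8)).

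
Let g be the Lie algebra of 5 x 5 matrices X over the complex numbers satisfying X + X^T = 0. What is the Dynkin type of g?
This is so(5) with 5 odd, which has dimension 5(5-1)/2 = 10 and rank (5-1)/2 = 2. In the classification of classical Lie algebras, the orthogonal algebra so(2n+1) in an odd number of variables has type B_n; here n = 2, so the Dynkin diagram is a chain of 2 nodes with a double edge at one end; the terminal node there is the unique short simple root (B_2). Hence the type is B_2.

B_2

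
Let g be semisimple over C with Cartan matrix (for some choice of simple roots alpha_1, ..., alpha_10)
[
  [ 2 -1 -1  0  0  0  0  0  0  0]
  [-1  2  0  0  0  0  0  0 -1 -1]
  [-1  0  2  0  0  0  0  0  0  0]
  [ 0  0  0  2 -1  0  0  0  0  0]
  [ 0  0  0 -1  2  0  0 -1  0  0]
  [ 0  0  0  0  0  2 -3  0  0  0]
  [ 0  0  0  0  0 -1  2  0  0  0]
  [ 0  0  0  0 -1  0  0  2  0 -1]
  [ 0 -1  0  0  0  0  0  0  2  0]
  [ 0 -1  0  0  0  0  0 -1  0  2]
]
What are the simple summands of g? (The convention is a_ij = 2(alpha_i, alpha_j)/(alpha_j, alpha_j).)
The diagram associated to this matrix has two connected components: the simple roots {alpha_1, alpha_2, alpha_3, alpha_4, alpha_5, alpha_8, alpha_9, alpha_10} form a chain of 7 nodes with one extra node attached to the third node from one end (E_8), and {alpha_6, alpha_7} form two nodes joined by a triple edge (G_2). A semisimple Lie algebra decomposes uniquely as the direct sum of simple ideals, one per connected component of its Dynkin diagram, so g ≅ E_8 ⊕ G_2 (dimension 248 + 14 = 262).

E_8 + G_2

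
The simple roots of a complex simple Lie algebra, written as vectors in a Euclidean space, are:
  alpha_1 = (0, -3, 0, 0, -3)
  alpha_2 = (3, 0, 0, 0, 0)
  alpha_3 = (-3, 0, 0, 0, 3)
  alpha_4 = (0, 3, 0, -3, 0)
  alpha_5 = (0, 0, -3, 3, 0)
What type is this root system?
Compute the Cartan integers a_ij = 2(alpha_i, alpha_j)/(alpha_j, alpha_j); the resulting 5x5 Cartan matrix is
[[2, 0, -1, -1, 0], [0, 2, -1, 0, 0], [-1, -2, 2, 0, 0], [-1, 0, 0, 2, -1], [0, 0, 0, -1, 2]].
The roots have two lengths (squared-length ratio 2:1); the short ones are alpha_{2}. The associated Dynkin diagram is a chain of 5 nodes with a double edge at one end; the terminal node there is the unique short simple root (B_5), so the type is B_5 (the algebra so(11)).

B5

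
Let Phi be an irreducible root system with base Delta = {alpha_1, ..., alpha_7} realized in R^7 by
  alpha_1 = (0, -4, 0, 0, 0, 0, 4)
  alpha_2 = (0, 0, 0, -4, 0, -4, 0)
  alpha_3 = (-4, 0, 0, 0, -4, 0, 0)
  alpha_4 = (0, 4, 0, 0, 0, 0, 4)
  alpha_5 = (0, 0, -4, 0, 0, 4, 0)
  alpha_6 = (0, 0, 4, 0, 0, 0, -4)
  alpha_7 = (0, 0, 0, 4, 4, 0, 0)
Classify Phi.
D_7

Compute the Cartan integers a_ij = 2(alpha_i, alpha_j)/(alpha_j, alpha_j); the resulting 7x7 Cartan matrix is
[[2, 0, 0, 0, 0, -1, 0], [0, 2, 0, 0, -1, 0, -1], [0, 0, 2, 0, 0, 0, -1], [0, 0, 0, 2, 0, -1, 0], [0, -1, 0, 0, 2, -1, 0], [-1, 0, 0, -1, -1, 2, 0], [0, -1, -1, 0, 0, 0, 2]].
All simple roots have the same length, so the diagram is simply laced. The associated Dynkin diagram is a chain of 5 nodes with a fork of two nodes at one end (D_7), so the type is D_7 (the algebra so(14)).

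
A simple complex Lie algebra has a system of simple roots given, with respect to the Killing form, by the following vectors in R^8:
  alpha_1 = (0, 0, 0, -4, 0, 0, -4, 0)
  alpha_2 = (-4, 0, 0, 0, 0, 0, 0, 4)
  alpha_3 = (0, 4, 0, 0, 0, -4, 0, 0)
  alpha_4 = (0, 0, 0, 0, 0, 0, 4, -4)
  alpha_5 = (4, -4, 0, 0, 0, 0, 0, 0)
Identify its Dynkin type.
A_5 (sl(6))

Compute the Cartan integers a_ij = 2(alpha_i, alpha_j)/(alpha_j, alpha_j); the resulting 5x5 Cartan matrix is
[[2, 0, 0, -1, 0], [0, 2, 0, -1, -1], [0, 0, 2, 0, -1], [-1, -1, 0, 2, 0], [0, -1, -1, 0, 2]].
All simple roots have the same length, so the diagram is simply laced. The associated Dynkin diagram is a chain of 5 nodes with single edges (A_5), so the type is A_5 (the algebra sl(6)).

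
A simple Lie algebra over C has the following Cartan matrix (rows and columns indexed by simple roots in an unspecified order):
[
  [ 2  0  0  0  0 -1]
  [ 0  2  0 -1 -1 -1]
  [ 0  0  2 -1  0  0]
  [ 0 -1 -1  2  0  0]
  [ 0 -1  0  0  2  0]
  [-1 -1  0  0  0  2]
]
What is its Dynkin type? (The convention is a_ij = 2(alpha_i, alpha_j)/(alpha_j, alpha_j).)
The matrix has rank 6 with 2's on the diagonal. Reading the off-diagonal entries as Dynkin edges (a single edge where a_ij = a_ji = -1; a double or triple edge where a_ij * a_ji = 2 or 3), the diagram is a chain of 5 nodes with one extra node attached to the third node from one end (E_6). One simple-root ordering that puts it in standard form is (alpha_3, alpha_5, alpha_4, alpha_2, alpha_6, alpha_1). So the algebra is type E_6.

E_6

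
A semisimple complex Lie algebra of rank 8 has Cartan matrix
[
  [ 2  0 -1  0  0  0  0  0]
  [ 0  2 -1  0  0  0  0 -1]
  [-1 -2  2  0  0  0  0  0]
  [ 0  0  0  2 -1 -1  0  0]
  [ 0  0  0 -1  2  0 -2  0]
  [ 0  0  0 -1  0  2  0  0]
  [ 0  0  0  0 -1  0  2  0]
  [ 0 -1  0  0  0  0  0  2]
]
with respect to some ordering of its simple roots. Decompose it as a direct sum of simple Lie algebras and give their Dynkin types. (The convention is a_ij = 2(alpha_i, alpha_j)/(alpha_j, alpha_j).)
B_4 ⊕ F_4

The diagram associated to this matrix has two connected components: the simple roots {alpha_4, alpha_5, alpha_6, alpha_7} form a chain of 4 nodes with a double edge at one end; the terminal node there is the unique short simple root (B_4), and {alpha_1, alpha_2, alpha_3, alpha_8} form a chain of 4 nodes with a double edge between the middle two (F_4). A semisimple Lie algebra decomposes uniquely as the direct sum of simple ideals, one per connected component of its Dynkin diagram, so g ≅ B_4 ⊕ F_4 (dimension 36 + 52 = 88).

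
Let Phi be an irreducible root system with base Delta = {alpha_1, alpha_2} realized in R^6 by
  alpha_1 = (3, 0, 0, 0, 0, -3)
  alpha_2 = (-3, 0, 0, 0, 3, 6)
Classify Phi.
G_2

Compute the Cartan integers a_ij = 2(alpha_i, alpha_j)/(alpha_j, alpha_j); the resulting 2x2 Cartan matrix is
[[2, -1], [-3, 2]].
The roots have two lengths (squared-length ratio 3:1); the short ones are alpha_{1}. The associated Dynkin diagram is two nodes joined by a triple edge (G_2), so the type is G_2.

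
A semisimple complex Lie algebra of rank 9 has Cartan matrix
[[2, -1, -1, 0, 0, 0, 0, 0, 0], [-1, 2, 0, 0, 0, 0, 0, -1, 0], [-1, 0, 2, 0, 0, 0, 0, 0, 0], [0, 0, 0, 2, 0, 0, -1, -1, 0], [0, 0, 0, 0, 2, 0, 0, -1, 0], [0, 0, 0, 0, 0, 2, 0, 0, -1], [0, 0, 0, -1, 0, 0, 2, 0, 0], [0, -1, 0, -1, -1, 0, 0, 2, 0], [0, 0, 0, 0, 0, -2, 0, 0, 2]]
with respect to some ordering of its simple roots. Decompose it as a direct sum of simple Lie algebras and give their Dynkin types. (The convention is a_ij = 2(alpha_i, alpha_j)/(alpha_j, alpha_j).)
B_2 (so(5)) + E_7

The diagram associated to this matrix has two connected components: the simple roots {alpha_6, alpha_9} form a chain of 2 nodes with a double edge at one end; the terminal node there is the unique short simple root (B_2), and {alpha_1, alpha_2, alpha_3, alpha_4, alpha_5, alpha_7, alpha_8} form a chain of 6 nodes with one extra node attached to the third node from one end (E_7). A semisimple Lie algebra decomposes uniquely as the direct sum of simple ideals, one per connected component of its Dynkin diagram, so g ≅ B_2 ⊕ E_7 (dimension 10 + 133 = 143).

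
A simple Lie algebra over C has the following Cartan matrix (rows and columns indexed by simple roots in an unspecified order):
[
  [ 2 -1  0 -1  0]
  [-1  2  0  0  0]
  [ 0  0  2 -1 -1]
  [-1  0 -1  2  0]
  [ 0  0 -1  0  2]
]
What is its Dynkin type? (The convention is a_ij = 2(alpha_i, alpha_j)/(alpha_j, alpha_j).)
type A_5

The matrix has rank 5 with 2's on the diagonal. Reading the off-diagonal entries as Dynkin edges (a single edge where a_ij = a_ji = -1; a double or triple edge where a_ij * a_ji = 2 or 3), the diagram is a chain of 5 nodes with single edges (A_5). One simple-root ordering that puts it in standard form is (alpha_2, alpha_1, alpha_4, alpha_3, alpha_5). So the algebra is type A_5, i.e. sl(6).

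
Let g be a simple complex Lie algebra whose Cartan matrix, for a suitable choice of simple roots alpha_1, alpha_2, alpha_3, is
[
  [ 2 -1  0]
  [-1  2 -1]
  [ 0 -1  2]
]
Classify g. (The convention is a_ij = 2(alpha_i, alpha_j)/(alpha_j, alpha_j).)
The matrix has rank 3 with 2's on the diagonal. Reading the off-diagonal entries as Dynkin edges (a single edge where a_ij = a_ji = -1; a double or triple edge where a_ij * a_ji = 2 or 3), the diagram is a chain of 3 nodes with single edges (A_3). One simple-root ordering that puts it in standard form is (alpha_1, alpha_2, alpha_3). So the algebra is type A_3, i.e. sl(4).

A_3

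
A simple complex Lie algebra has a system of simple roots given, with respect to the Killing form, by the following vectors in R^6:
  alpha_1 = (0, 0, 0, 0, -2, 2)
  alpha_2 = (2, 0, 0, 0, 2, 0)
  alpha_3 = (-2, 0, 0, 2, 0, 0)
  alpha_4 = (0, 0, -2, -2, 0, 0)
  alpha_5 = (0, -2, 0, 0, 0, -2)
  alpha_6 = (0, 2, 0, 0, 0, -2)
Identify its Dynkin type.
D_6 (so(12))

Compute the Cartan integers a_ij = 2(alpha_i, alpha_j)/(alpha_j, alpha_j); the resulting 6x6 Cartan matrix is
[[2, -1, 0, 0, -1, -1], [-1, 2, -1, 0, 0, 0], [0, -1, 2, -1, 0, 0], [0, 0, -1, 2, 0, 0], [-1, 0, 0, 0, 2, 0], [-1, 0, 0, 0, 0, 2]].
All simple roots have the same length, so the diagram is simply laced. The associated Dynkin diagram is a chain of 4 nodes with a fork of two nodes at one end (D_6), so the type is D_6 (the algebra so(12)).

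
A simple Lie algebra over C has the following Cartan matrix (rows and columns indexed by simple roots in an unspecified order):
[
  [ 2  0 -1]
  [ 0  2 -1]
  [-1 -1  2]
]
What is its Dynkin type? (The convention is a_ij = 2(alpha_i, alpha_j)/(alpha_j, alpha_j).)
The matrix has rank 3 with 2's on the diagonal. Reading the off-diagonal entries as Dynkin edges (a single edge where a_ij = a_ji = -1; a double or triple edge where a_ij * a_ji = 2 or 3), the diagram is a chain of 3 nodes with single edges (A_3). One simple-root ordering that puts it in standard form is (alpha_2, alpha_3, alpha_1). So the algebra is type A_3, i.e. sl(4).

A_3 (sl(4))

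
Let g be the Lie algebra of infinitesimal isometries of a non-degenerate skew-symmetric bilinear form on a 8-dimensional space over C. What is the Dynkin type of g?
This is sp(8), which has dimension 8(8+1)/2 = 36 and rank 8/2 = 4. In the classification of classical Lie algebras, the symplectic algebra sp(2n) has type C_n; here n = 4, so the Dynkin diagram is a chain of 4 nodes with a double edge at one end; the terminal node there is the unique long simple root (C_4). Hence the type is C_4.

C_4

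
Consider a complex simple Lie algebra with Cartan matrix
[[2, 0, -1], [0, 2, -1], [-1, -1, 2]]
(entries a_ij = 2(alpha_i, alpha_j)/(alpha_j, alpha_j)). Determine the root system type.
type A_3

The matrix has rank 3 with 2's on the diagonal. Reading the off-diagonal entries as Dynkin edges (a single edge where a_ij = a_ji = -1; a double or triple edge where a_ij * a_ji = 2 or 3), the diagram is a chain of 3 nodes with single edges (A_3). One simple-root ordering that puts it in standard form is (alpha_1, alpha_3, alpha_2). So the algebra is type A_3, i.e. sl(4).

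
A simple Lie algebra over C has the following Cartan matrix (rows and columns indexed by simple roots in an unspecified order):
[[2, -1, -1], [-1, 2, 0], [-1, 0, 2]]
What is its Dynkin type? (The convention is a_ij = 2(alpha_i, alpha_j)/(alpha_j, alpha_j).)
The matrix has rank 3 with 2's on the diagonal. Reading the off-diagonal entries as Dynkin edges (a single edge where a_ij = a_ji = -1; a double or triple edge where a_ij * a_ji = 2 or 3), the diagram is a chain of 3 nodes with single edges (A_3). One simple-root ordering that puts it in standard form is (alpha_3, alpha_1, alpha_2). So the algebra is type A_3, i.e. sl(4).

type A_3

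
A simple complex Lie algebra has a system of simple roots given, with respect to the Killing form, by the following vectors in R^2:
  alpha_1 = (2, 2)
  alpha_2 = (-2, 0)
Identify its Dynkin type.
Compute the Cartan integers a_ij = 2(alpha_i, alpha_j)/(alpha_j, alpha_j); the resulting 2x2 Cartan matrix is
[[2, -2], [-1, 2]].
The roots have two lengths (squared-length ratio 2:1); the short ones are alpha_{2}. The associated Dynkin diagram is a chain of 2 nodes with a double edge at one end; the terminal node there is the unique short simple root (B_2), so the type is B_2 (the algebra so(5)).

B_2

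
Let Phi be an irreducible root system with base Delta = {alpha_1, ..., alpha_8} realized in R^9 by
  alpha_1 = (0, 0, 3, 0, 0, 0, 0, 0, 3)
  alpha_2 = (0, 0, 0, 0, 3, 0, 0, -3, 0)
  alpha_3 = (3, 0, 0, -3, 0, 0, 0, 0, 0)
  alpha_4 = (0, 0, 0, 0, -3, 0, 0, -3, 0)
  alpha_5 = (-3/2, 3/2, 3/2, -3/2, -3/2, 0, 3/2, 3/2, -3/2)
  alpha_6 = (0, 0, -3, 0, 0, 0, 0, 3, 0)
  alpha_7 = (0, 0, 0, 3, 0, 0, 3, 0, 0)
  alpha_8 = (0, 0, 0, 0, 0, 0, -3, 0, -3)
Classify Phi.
type E_8

Compute the Cartan integers a_ij = 2(alpha_i, alpha_j)/(alpha_j, alpha_j); the resulting 8x8 Cartan matrix is
[[2, 0, 0, 0, 0, -1, 0, -1], [0, 2, 0, 0, -1, -1, 0, 0], [0, 0, 2, 0, 0, 0, -1, 0], [0, 0, 0, 2, 0, -1, 0, 0], [0, -1, 0, 0, 2, 0, 0, 0], [-1, -1, 0, -1, 0, 2, 0, 0], [0, 0, -1, 0, 0, 0, 2, -1], [-1, 0, 0, 0, 0, 0, -1, 2]].
All simple roots have the same length, so the diagram is simply laced. The associated Dynkin diagram is a chain of 7 nodes with one extra node attached to the third node from one end (E_8), so the type is E_8.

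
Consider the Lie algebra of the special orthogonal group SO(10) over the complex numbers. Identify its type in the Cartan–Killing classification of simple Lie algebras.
D_5 (so(10))

This is so(10) with 10 even, which has dimension 10(10-1)/2 = 45 and rank 10/2 = 5. In the classification of classical Lie algebras, the orthogonal algebra so(2n) in an even number of variables has type D_n; here n = 5, so the Dynkin diagram is a chain of 3 nodes with a fork of two nodes at one end (D_5). Hence the type is D_5.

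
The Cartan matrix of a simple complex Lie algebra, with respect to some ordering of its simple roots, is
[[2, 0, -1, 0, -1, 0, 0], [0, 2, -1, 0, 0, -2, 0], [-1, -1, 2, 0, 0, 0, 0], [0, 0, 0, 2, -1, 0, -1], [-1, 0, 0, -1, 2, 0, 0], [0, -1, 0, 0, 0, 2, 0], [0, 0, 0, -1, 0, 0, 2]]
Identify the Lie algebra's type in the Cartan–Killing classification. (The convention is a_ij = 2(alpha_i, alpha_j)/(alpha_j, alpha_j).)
The matrix has rank 7 with 2's on the diagonal. Reading the off-diagonal entries as Dynkin edges (a single edge where a_ij = a_ji = -1; a double or triple edge where a_ij * a_ji = 2 or 3), the diagram is a chain of 7 nodes with a double edge at one end; the terminal node there is the unique short simple root (B_7). One simple-root ordering that puts it in standard form is (alpha_7, alpha_4, alpha_5, alpha_1, alpha_3, alpha_2, alpha_6). So the algebra is type B_7, i.e. so(15).

B7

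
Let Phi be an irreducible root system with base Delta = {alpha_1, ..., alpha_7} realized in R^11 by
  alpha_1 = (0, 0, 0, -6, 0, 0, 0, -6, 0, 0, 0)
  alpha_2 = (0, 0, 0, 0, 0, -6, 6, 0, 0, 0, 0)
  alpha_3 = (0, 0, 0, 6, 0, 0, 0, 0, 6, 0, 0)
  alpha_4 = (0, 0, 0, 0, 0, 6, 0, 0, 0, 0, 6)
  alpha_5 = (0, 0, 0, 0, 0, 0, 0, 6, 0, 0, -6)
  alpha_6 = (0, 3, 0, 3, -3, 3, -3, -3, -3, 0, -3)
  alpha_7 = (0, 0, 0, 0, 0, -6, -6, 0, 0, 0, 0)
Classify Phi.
E7

Compute the Cartan integers a_ij = 2(alpha_i, alpha_j)/(alpha_j, alpha_j); the resulting 7x7 Cartan matrix is
[[2, 0, -1, 0, -1, 0, 0], [0, 2, 0, -1, 0, -1, 0], [-1, 0, 2, 0, 0, 0, 0], [0, -1, 0, 2, -1, 0, -1], [-1, 0, 0, -1, 2, 0, 0], [0, -1, 0, 0, 0, 2, 0], [0, 0, 0, -1, 0, 0, 2]].
All simple roots have the same length, so the diagram is simply laced. The associated Dynkin diagram is a chain of 6 nodes with one extra node attached to the third node from one end (E_7), so the type is E_7.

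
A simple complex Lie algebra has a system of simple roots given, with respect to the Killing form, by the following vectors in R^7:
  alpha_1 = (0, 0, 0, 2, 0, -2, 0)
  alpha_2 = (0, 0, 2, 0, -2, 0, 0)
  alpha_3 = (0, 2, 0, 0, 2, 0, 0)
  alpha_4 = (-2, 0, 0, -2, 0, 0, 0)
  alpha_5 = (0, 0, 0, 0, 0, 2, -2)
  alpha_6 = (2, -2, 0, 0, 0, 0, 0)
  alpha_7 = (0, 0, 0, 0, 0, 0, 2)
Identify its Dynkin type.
Compute the Cartan integers a_ij = 2(alpha_i, alpha_j)/(alpha_j, alpha_j); the resulting 7x7 Cartan matrix is
[[2, 0, 0, -1, -1, 0, 0], [0, 2, -1, 0, 0, 0, 0], [0, -1, 2, 0, 0, -1, 0], [-1, 0, 0, 2, 0, -1, 0], [-1, 0, 0, 0, 2, 0, -2], [0, 0, -1, -1, 0, 2, 0], [0, 0, 0, 0, -1, 0, 2]].
The roots have two lengths (squared-length ratio 2:1); the short ones are alpha_{7}. The associated Dynkin diagram is a chain of 7 nodes with a double edge at one end; the terminal node there is the unique short simple root (B_7), so the type is B_7 (the algebra so(15)).

B_7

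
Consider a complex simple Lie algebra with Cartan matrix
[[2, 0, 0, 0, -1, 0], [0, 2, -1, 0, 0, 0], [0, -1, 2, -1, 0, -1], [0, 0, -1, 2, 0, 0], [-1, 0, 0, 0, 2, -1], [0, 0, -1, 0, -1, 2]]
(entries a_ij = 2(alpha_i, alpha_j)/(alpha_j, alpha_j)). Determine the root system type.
D_6

The matrix has rank 6 with 2's on the diagonal. Reading the off-diagonal entries as Dynkin edges (a single edge where a_ij = a_ji = -1; a double or triple edge where a_ij * a_ji = 2 or 3), the diagram is a chain of 4 nodes with a fork of two nodes at one end (D_6). One simple-root ordering that puts it in standard form is (alpha_1, alpha_5, alpha_6, alpha_3, alpha_4, alpha_2). So the algebra is type D_6, i.e. so(12).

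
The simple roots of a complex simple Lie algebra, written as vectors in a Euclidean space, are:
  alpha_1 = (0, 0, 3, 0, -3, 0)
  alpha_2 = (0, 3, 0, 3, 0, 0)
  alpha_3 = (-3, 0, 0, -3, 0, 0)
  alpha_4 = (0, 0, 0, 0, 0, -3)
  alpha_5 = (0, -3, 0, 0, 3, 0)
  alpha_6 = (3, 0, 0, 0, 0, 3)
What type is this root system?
Compute the Cartan integers a_ij = 2(alpha_i, alpha_j)/(alpha_j, alpha_j); the resulting 6x6 Cartan matrix is
[[2, 0, 0, 0, -1, 0], [0, 2, -1, 0, -1, 0], [0, -1, 2, 0, 0, -1], [0, 0, 0, 2, 0, -1], [-1, -1, 0, 0, 2, 0], [0, 0, -1, -2, 0, 2]].
The roots have two lengths (squared-length ratio 2:1); the short ones are alpha_{4}. The associated Dynkin diagram is a chain of 6 nodes with a double edge at one end; the terminal node there is the unique short simple root (B_6), so the type is B_6 (the algebra so(13)).

B6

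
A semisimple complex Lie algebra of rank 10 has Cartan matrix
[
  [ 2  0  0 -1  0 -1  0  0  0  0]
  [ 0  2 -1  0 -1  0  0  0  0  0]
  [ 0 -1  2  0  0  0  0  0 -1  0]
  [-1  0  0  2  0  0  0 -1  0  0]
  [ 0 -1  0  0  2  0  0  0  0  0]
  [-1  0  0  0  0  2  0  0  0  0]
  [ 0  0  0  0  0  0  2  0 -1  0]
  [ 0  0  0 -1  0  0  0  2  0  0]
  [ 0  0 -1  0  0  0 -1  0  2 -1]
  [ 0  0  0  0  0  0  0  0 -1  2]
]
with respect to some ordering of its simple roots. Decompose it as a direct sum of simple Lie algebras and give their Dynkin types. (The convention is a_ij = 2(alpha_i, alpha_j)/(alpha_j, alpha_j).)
The diagram associated to this matrix has two connected components: the simple roots {alpha_1, alpha_4, alpha_6, alpha_8} form a chain of 4 nodes with single edges (A_4), and {alpha_2, alpha_3, alpha_5, alpha_7, alpha_9, alpha_10} form a chain of 4 nodes with a fork of two nodes at one end (D_6). A semisimple Lie algebra decomposes uniquely as the direct sum of simple ideals, one per connected component of its Dynkin diagram, so g ≅ A_4 ⊕ D_6 (dimension 24 + 66 = 90).

A4 ⊕ D6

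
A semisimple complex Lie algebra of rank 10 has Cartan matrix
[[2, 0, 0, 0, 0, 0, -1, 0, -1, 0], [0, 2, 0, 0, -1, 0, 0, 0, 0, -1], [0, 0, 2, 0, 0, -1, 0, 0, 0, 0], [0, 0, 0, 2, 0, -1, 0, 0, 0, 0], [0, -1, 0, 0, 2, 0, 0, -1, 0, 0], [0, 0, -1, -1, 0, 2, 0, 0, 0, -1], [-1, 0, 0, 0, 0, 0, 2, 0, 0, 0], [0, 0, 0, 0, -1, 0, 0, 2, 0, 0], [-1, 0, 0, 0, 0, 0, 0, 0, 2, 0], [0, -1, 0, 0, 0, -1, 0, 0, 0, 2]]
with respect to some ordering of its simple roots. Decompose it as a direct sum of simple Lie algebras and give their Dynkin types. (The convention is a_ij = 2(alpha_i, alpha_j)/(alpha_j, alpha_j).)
The diagram associated to this matrix has two connected components: the simple roots {alpha_1, alpha_7, alpha_9} form a chain of 3 nodes with single edges (A_3), and {alpha_2, alpha_3, alpha_4, alpha_5, alpha_6, alpha_8, alpha_10} form a chain of 5 nodes with a fork of two nodes at one end (D_7). A semisimple Lie algebra decomposes uniquely as the direct sum of simple ideals, one per connected component of its Dynkin diagram, so g ≅ A_3 ⊕ D_7 (dimension 15 + 91 = 106).

A_3 + D_7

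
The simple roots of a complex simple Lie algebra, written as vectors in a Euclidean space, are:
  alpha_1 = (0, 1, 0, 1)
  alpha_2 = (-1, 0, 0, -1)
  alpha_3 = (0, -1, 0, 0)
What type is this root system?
Compute the Cartan integers a_ij = 2(alpha_i, alpha_j)/(alpha_j, alpha_j); the resulting 3x3 Cartan matrix is
[[2, -1, -2], [-1, 2, 0], [-1, 0, 2]].
The roots have two lengths (squared-length ratio 2:1); the short ones are alpha_{3}. The associated Dynkin diagram is a chain of 3 nodes with a double edge at one end; the terminal node there is the unique short simple root (B_3), so the type is B_3 (the algebra so(7)).

B_3 (so(7))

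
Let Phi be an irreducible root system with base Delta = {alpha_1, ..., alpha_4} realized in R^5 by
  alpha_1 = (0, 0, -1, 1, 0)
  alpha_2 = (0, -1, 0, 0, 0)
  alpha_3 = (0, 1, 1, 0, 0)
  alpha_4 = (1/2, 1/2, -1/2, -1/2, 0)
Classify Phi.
Compute the Cartan integers a_ij = 2(alpha_i, alpha_j)/(alpha_j, alpha_j); the resulting 4x4 Cartan matrix is
[[2, 0, -1, 0], [0, 2, -1, -1], [-1, -2, 2, 0], [0, -1, 0, 2]].
The roots have two lengths (squared-length ratio 2:1); the short ones are alpha_{2,4}. The associated Dynkin diagram is a chain of 4 nodes with a double edge between the middle two (F_4), so the type is F_4.

type F_4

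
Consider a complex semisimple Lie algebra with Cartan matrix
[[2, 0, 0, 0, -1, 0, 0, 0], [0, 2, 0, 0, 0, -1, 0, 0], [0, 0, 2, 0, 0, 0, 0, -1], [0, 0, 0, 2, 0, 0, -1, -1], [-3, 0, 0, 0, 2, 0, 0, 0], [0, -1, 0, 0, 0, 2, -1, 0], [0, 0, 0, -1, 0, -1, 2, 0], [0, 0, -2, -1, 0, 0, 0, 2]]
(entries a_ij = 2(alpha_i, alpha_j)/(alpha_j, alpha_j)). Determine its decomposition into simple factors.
B6 + G2

The diagram associated to this matrix has two connected components: the simple roots {alpha_2, alpha_3, alpha_4, alpha_6, alpha_7, alpha_8} form a chain of 6 nodes with a double edge at one end; the terminal node there is the unique short simple root (B_6), and {alpha_1, alpha_5} form two nodes joined by a triple edge (G_2). A semisimple Lie algebra decomposes uniquely as the direct sum of simple ideals, one per connected component of its Dynkin diagram, so g ≅ B_6 ⊕ G_2 (dimension 78 + 14 = 92).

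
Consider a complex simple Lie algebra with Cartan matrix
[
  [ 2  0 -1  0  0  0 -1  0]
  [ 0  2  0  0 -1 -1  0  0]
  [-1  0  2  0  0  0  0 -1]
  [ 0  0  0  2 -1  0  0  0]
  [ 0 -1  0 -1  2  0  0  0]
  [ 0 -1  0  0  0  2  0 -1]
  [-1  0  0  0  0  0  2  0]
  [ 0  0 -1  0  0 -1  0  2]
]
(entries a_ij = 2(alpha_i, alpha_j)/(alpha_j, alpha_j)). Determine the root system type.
The matrix has rank 8 with 2's on the diagonal. Reading the off-diagonal entries as Dynkin edges (a single edge where a_ij = a_ji = -1; a double or triple edge where a_ij * a_ji = 2 or 3), the diagram is a chain of 8 nodes with single edges (A_8). One simple-root ordering that puts it in standard form is (alpha_7, alpha_1, alpha_3, alpha_8, alpha_6, alpha_2, alpha_5, alpha_4). So the algebra is type A_8, i.e. sl(9).

A_8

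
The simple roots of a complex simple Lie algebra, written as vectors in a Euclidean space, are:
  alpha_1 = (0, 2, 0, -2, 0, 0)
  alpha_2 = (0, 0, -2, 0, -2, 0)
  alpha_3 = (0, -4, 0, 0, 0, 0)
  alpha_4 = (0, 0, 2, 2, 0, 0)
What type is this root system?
Compute the Cartan integers a_ij = 2(alpha_i, alpha_j)/(alpha_j, alpha_j); the resulting 4x4 Cartan matrix is
[[2, 0, -1, -1], [0, 2, 0, -1], [-2, 0, 2, 0], [-1, -1, 0, 2]].
The roots have two lengths (squared-length ratio 2:1); the short ones are alpha_{1,2,4}. The associated Dynkin diagram is a chain of 4 nodes with a double edge at one end; the terminal node there is the unique long simple root (C_4), so the type is C_4 (the algebra sp(8)).

C4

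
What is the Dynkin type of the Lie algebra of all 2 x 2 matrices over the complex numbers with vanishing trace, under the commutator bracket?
This is sl(2), which has dimension 2^2 - 1 = 3 and rank 2 - 1 = 1 (a Cartan subalgebra is the diagonal traceless matrices). In the classification of classical Lie algebras, the special linear algebra sl(n+1) has type A_n; here n = 1, so the Dynkin diagram is a chain of 1 nodes with single edges (A_1). Hence the type is A_1.

A_1 (sl(2))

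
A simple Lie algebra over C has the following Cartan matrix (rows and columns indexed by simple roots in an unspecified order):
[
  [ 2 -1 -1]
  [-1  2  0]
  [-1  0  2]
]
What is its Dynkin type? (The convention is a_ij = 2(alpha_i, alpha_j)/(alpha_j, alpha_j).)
The matrix has rank 3 with 2's on the diagonal. Reading the off-diagonal entries as Dynkin edges (a single edge where a_ij = a_ji = -1; a double or triple edge where a_ij * a_ji = 2 or 3), the diagram is a chain of 3 nodes with single edges (A_3). One simple-root ordering that puts it in standard form is (alpha_3, alpha_1, alpha_2). So the algebra is type A_3, i.e. sl(4).

A_3 (sl(4))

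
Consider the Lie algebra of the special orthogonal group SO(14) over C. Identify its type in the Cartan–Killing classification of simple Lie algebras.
This is so(14) with 14 even, which has dimension 14(14-1)/2 = 91 and rank 14/2 = 7. In the classification of classical Lie algebras, the orthogonal algebra so(2n) in an even number of variables has type D_n; here n = 7, so the Dynkin diagram is a chain of 5 nodes with a fork of two nodes at one end (D_7). Hence the type is D_7.

D_7 (so(14))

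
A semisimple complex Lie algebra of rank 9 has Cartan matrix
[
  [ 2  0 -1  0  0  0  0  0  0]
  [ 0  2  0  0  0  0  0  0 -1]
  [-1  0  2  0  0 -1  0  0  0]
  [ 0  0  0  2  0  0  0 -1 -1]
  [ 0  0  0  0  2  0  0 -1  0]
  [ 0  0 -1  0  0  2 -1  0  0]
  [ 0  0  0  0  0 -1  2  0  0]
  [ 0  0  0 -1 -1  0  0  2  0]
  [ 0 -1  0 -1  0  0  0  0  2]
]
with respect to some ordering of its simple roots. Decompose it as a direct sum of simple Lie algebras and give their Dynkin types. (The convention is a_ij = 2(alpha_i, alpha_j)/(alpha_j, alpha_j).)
A_4 ⊕ A_5

The diagram associated to this matrix has two connected components: the simple roots {alpha_1, alpha_3, alpha_6, alpha_7} form a chain of 4 nodes with single edges (A_4), and {alpha_2, alpha_4, alpha_5, alpha_8, alpha_9} form a chain of 5 nodes with single edges (A_5). A semisimple Lie algebra decomposes uniquely as the direct sum of simple ideals, one per connected component of its Dynkin diagram, so g ≅ A_4 ⊕ A_5 (dimension 24 + 35 = 59).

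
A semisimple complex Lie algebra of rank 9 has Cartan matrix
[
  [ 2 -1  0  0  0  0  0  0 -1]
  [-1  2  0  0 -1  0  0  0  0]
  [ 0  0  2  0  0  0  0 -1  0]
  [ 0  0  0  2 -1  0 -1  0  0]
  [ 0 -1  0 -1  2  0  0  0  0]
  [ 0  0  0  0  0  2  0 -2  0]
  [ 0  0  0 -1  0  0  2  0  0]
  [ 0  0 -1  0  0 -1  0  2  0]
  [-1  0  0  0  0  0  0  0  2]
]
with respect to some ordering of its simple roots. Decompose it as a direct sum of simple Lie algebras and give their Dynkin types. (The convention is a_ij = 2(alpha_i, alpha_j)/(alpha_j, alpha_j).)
A_6 (sl(7)) ⊕ C_3 (sp(6))

The diagram associated to this matrix has two connected components: the simple roots {alpha_1, alpha_2, alpha_4, alpha_5, alpha_7, alpha_9} form a chain of 6 nodes with single edges (A_6), and {alpha_3, alpha_6, alpha_8} form a chain of 3 nodes with a double edge at one end; the terminal node there is the unique long simple root (C_3). A semisimple Lie algebra decomposes uniquely as the direct sum of simple ideals, one per connected component of its Dynkin diagram, so g ≅ A_6 ⊕ C_3 (dimension 48 + 21 = 69).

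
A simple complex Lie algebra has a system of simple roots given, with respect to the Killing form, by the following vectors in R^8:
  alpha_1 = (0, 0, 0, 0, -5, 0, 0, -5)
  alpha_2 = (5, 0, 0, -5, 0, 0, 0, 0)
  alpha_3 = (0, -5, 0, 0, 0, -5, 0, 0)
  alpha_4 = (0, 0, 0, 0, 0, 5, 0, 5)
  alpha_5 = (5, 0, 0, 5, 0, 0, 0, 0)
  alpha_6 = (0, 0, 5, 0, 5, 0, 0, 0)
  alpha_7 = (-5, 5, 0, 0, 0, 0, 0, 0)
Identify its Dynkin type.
type D_7

Compute the Cartan integers a_ij = 2(alpha_i, alpha_j)/(alpha_j, alpha_j); the resulting 7x7 Cartan matrix is
[[2, 0, 0, -1, 0, -1, 0], [0, 2, 0, 0, 0, 0, -1], [0, 0, 2, -1, 0, 0, -1], [-1, 0, -1, 2, 0, 0, 0], [0, 0, 0, 0, 2, 0, -1], [-1, 0, 0, 0, 0, 2, 0], [0, -1, -1, 0, -1, 0, 2]].
All simple roots have the same length, so the diagram is simply laced. The associated Dynkin diagram is a chain of 5 nodes with a fork of two nodes at one end (D_7), so the type is D_7 (the algebra so(14)).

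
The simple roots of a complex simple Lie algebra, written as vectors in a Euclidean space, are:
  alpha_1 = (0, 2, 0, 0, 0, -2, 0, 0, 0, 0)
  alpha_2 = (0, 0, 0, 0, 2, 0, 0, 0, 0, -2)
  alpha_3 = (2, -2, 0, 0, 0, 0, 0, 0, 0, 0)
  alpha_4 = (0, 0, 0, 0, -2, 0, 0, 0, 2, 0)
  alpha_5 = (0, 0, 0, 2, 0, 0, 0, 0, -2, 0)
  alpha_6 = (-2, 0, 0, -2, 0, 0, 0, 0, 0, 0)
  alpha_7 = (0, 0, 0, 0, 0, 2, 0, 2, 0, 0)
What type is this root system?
Compute the Cartan integers a_ij = 2(alpha_i, alpha_j)/(alpha_j, alpha_j); the resulting 7x7 Cartan matrix is
[[2, 0, -1, 0, 0, 0, -1], [0, 2, 0, -1, 0, 0, 0], [-1, 0, 2, 0, 0, -1, 0], [0, -1, 0, 2, -1, 0, 0], [0, 0, 0, -1, 2, -1, 0], [0, 0, -1, 0, -1, 2, 0], [-1, 0, 0, 0, 0, 0, 2]].
All simple roots have the same length, so the diagram is simply laced. The associated Dynkin diagram is a chain of 7 nodes with single edges (A_7), so the type is A_7 (the algebra sl(8)).

A7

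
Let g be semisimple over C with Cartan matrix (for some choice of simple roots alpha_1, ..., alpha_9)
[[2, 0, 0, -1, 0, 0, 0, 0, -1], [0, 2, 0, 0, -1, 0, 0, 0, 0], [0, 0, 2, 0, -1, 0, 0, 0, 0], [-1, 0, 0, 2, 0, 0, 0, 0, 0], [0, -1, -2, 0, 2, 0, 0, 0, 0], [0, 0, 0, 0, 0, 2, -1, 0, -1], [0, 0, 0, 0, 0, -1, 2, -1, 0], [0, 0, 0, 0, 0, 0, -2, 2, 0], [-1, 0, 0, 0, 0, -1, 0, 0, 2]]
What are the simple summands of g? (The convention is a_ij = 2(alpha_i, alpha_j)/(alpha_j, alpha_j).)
B_3 (so(7)) ⊕ C_6 (sp(12))

The diagram associated to this matrix has two connected components: the simple roots {alpha_2, alpha_3, alpha_5} form a chain of 3 nodes with a double edge at one end; the terminal node there is the unique short simple root (B_3), and {alpha_1, alpha_4, alpha_6, alpha_7, alpha_8, alpha_9} form a chain of 6 nodes with a double edge at one end; the terminal node there is the unique long simple root (C_6). A semisimple Lie algebra decomposes uniquely as the direct sum of simple ideals, one per connected component of its Dynkin diagram, so g ≅ B_3 ⊕ C_6 (dimension 21 + 78 = 99).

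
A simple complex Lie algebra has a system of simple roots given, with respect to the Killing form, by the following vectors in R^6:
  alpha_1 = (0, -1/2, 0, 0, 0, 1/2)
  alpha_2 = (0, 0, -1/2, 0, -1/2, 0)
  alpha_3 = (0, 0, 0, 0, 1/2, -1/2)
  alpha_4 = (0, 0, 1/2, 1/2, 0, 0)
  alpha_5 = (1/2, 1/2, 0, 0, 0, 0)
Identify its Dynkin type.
A_5 (sl(6))

Compute the Cartan integers a_ij = 2(alpha_i, alpha_j)/(alpha_j, alpha_j); the resulting 5x5 Cartan matrix is
[[2, 0, -1, 0, -1], [0, 2, -1, -1, 0], [-1, -1, 2, 0, 0], [0, -1, 0, 2, 0], [-1, 0, 0, 0, 2]].
All simple roots have the same length, so the diagram is simply laced. The associated Dynkin diagram is a chain of 5 nodes with single edges (A_5), so the type is A_5 (the algebra sl(6)).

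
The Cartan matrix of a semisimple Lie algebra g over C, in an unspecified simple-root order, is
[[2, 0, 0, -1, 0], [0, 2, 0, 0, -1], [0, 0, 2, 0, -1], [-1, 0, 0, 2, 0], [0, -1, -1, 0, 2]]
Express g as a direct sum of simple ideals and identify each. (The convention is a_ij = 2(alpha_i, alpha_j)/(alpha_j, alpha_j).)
The diagram associated to this matrix has two connected components: the simple roots {alpha_1, alpha_4} form a chain of 2 nodes with single edges (A_2), and {alpha_2, alpha_3, alpha_5} form a chain of 3 nodes with single edges (A_3). A semisimple Lie algebra decomposes uniquely as the direct sum of simple ideals, one per connected component of its Dynkin diagram, so g ≅ A_2 ⊕ A_3 (dimension 8 + 15 = 23).

A_2 (sl(3)) + A_3 (sl(4))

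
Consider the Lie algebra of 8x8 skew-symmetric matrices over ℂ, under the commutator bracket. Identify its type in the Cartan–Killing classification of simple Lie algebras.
This is so(8) with 8 even, which has dimension 8(8-1)/2 = 28 and rank 8/2 = 4. In the classification of classical Lie algebras, the orthogonal algebra so(2n) in an even number of variables has type D_n; here n = 4, so the Dynkin diagram is a chain of 2 nodes with a fork of two nodes at one end (D_4). Hence the type is D_4.

D_4 (so(8))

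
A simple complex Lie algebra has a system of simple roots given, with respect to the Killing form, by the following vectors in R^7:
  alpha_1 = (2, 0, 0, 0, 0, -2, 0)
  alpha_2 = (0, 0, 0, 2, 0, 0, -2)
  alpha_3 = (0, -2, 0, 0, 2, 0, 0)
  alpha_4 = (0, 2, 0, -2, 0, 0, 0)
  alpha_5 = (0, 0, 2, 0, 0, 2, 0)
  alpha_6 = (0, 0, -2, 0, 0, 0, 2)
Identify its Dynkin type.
Compute the Cartan integers a_ij = 2(alpha_i, alpha_j)/(alpha_j, alpha_j); the resulting 6x6 Cartan matrix is
[[2, 0, 0, 0, -1, 0], [0, 2, 0, -1, 0, -1], [0, 0, 2, -1, 0, 0], [0, -1, -1, 2, 0, 0], [-1, 0, 0, 0, 2, -1], [0, -1, 0, 0, -1, 2]].
All simple roots have the same length, so the diagram is simply laced. The associated Dynkin diagram is a chain of 6 nodes with single edges (A_6), so the type is A_6 (the algebra sl(7)).

A_6 (sl(7))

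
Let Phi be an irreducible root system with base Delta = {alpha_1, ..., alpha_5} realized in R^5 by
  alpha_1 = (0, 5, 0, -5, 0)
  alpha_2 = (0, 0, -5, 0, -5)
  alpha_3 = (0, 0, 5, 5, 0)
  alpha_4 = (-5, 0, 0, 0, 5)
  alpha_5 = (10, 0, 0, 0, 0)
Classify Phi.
Compute the Cartan integers a_ij = 2(alpha_i, alpha_j)/(alpha_j, alpha_j); the resulting 5x5 Cartan matrix is
[[2, 0, -1, 0, 0], [0, 2, -1, -1, 0], [-1, -1, 2, 0, 0], [0, -1, 0, 2, -1], [0, 0, 0, -2, 2]].
The roots have two lengths (squared-length ratio 2:1); the short ones are alpha_{1,2,3,4}. The associated Dynkin diagram is a chain of 5 nodes with a double edge at one end; the terminal node there is the unique long simple root (C_5), so the type is C_5 (the algebra sp(10)).

C5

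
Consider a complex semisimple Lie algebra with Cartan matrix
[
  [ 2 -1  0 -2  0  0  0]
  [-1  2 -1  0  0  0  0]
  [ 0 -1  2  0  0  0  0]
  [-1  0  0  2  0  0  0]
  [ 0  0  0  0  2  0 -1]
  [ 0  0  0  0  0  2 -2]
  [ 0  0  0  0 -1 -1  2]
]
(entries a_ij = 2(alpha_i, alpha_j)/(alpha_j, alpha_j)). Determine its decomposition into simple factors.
B4 ⊕ C3

The diagram associated to this matrix has two connected components: the simple roots {alpha_1, alpha_2, alpha_3, alpha_4} form a chain of 4 nodes with a double edge at one end; the terminal node there is the unique short simple root (B_4), and {alpha_5, alpha_6, alpha_7} form a chain of 3 nodes with a double edge at one end; the terminal node there is the unique long simple root (C_3). A semisimple Lie algebra decomposes uniquely as the direct sum of simple ideals, one per connected component of its Dynkin diagram, so g ≅ B_4 ⊕ C_3 (dimension 36 + 21 = 57).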